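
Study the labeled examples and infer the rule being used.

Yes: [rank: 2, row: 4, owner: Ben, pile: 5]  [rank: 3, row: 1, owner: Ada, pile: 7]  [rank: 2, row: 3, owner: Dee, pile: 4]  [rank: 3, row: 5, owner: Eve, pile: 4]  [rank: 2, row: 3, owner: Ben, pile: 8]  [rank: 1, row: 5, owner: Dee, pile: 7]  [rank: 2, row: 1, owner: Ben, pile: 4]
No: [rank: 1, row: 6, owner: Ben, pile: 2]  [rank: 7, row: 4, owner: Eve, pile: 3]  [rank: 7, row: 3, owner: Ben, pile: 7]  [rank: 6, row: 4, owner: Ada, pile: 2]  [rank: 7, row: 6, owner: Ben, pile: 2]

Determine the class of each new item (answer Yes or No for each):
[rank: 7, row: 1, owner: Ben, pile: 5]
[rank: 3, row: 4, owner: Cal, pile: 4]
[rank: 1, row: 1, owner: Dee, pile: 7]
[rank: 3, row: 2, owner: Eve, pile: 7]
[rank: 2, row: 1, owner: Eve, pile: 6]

No, Yes, Yes, Yes, Yes

The common property of the 'Yes' items is: row ≤ 5 AND rank ≤ 3. No 'No' item has it.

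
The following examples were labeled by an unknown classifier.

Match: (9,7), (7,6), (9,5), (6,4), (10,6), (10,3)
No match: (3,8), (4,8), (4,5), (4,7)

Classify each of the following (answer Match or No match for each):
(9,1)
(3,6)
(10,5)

Match, No match, Match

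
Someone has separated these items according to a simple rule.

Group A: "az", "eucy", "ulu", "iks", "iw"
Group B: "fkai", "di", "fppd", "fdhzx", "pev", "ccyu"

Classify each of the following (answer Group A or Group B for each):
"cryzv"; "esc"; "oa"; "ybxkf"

All 'Group A' examples share one property — starts with a vowel — and every 'Group B' example lacks it.
"cryzv": starts with 'c', doesn't qualify → Group B.
"esc": starts with 'e', passes → Group A.
"oa": starts with 'o', passes → Group A.
"ybxkf": starts with 'y', doesn't qualify → Group B.

Group B, Group A, Group A, Group B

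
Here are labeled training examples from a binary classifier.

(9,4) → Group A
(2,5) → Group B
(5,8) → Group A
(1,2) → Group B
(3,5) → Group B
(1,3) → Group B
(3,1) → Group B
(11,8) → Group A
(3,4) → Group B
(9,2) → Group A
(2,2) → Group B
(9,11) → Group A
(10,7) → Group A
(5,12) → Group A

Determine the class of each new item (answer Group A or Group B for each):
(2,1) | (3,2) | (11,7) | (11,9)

One predicate separates the groups cleanly: sum ≥ 11.
(2,1): Group B (2+1 = 3). (3,2): Group B (3+2 = 5). (11,7): Group A (11+7 = 18). (11,9): Group A (11+9 = 20).

Group B, Group B, Group A, Group A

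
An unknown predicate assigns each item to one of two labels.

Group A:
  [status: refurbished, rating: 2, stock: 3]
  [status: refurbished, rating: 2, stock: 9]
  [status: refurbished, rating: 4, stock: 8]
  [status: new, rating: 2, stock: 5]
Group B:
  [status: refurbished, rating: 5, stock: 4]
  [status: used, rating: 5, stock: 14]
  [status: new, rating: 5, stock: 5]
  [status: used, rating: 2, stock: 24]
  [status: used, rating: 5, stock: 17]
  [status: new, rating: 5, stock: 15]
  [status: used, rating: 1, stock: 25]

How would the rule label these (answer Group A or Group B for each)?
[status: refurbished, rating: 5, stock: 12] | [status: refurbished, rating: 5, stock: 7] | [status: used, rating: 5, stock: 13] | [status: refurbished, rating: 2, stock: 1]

The classifier is using: stock ≤ 9 AND rating ≤ 4.

Group B, Group B, Group B, Group A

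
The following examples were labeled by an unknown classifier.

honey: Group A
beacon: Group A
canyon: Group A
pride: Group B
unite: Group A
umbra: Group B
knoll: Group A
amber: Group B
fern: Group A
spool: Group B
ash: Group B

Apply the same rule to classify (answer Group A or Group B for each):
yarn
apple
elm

Group A, Group B, Group B

Comparing the two groups points to one rule — contains 'n'.
yarn: has 'n' — meets the rule, so Group A.
apple: no 'n' — doesn't qualify, so Group B.
elm: no 'n' — doesn't qualify, so Group B.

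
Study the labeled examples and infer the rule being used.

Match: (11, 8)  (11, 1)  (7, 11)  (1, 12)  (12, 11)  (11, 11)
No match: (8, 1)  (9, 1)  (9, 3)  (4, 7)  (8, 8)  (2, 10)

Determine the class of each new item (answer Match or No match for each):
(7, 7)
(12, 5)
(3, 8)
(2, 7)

No match, Match, No match, No match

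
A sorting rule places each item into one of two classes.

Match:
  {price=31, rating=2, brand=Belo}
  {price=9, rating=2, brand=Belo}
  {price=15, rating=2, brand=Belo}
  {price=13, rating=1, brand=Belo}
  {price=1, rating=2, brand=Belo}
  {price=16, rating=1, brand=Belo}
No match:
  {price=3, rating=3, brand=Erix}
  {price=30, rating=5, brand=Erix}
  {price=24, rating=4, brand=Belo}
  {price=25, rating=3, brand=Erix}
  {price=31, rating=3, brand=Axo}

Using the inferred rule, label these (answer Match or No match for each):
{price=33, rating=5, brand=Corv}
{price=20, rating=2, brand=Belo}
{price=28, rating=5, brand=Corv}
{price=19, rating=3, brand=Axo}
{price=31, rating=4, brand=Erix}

No match, Match, No match, No match, No match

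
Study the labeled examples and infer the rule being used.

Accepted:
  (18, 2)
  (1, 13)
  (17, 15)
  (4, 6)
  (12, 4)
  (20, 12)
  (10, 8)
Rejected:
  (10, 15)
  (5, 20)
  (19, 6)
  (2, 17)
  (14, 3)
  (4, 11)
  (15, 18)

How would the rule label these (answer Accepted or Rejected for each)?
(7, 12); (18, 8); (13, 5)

Rejected, Accepted, Accepted

The common property of the 'Accepted' items is: sum is even. No 'Rejected' item has it.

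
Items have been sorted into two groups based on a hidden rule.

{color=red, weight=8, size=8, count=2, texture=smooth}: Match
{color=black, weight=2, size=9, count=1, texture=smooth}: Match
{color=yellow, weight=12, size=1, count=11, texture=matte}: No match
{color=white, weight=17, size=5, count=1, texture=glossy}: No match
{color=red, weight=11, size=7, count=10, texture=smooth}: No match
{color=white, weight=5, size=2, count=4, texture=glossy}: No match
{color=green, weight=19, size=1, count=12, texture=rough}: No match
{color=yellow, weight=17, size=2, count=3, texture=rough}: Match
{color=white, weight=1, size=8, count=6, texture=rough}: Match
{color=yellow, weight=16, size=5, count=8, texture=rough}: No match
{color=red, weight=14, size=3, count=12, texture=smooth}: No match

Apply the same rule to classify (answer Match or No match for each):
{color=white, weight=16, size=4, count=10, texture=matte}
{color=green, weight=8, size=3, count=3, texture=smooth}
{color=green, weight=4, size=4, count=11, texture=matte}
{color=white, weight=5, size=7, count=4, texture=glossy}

No match, Match, No match, No match

All 'Match' examples share one property — size ≥ 8 OR count = 3 — and every 'No match' example lacks it.
{color=white, weight=16, size=4, count=10, texture=matte} — size = 4, count = 10, hence No match.
{color=green, weight=8, size=3, count=3, texture=smooth} — size = 3, count = 3, hence Match.
{color=green, weight=4, size=4, count=11, texture=matte} — size = 4, count = 11, hence No match.
{color=white, weight=5, size=7, count=4, texture=glossy} — size = 7, count = 4, hence No match.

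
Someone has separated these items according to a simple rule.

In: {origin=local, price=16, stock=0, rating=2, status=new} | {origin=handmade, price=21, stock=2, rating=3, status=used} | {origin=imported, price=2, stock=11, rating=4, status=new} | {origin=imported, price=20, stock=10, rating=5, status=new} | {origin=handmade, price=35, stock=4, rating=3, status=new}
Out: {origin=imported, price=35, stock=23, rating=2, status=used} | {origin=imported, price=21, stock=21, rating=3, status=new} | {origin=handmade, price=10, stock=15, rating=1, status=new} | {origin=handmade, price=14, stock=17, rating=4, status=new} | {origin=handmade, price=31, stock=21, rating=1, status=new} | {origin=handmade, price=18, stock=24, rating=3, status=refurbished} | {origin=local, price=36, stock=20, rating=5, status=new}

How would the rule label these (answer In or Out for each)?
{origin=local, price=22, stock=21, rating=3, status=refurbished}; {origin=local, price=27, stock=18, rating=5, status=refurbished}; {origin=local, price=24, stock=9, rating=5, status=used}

Out, Out, In

One predicate separates the groups cleanly: stock ≤ 11.
Out: {origin=local, price=22, stock=21, rating=3, status=refurbished}, since stock = 21. Out: {origin=local, price=27, stock=18, rating=5, status=refurbished}, since stock = 18. In: {origin=local, price=24, stock=9, rating=5, status=used}, since stock = 9.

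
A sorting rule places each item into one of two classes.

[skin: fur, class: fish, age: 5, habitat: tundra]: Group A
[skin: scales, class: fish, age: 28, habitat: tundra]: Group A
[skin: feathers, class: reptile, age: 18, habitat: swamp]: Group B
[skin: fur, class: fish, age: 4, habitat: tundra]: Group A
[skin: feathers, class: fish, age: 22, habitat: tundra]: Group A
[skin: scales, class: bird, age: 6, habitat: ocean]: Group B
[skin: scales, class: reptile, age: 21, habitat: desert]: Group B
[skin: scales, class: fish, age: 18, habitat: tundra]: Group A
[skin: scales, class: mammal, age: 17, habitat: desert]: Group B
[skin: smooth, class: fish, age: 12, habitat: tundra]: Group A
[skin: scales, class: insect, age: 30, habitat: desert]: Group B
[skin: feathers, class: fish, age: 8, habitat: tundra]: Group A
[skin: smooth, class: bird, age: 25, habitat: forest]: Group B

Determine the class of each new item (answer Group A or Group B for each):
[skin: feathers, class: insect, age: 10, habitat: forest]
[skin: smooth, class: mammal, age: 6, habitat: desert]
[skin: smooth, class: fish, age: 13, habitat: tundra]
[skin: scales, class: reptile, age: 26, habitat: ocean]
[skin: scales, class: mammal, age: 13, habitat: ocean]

Rule: class is fish. This holds for each 'Group A' example and fails for each 'Group B' one.
[skin: feathers, class: insect, age: 10, habitat: forest] → class is insect → Group B. [skin: smooth, class: mammal, age: 6, habitat: desert] → class is mammal → Group B. [skin: smooth, class: fish, age: 13, habitat: tundra] → class is fish → Group A. [skin: scales, class: reptile, age: 26, habitat: ocean] → class is reptile → Group B. [skin: scales, class: mammal, age: 13, habitat: ocean] → class is mammal → Group B.

Group B, Group B, Group A, Group B, Group B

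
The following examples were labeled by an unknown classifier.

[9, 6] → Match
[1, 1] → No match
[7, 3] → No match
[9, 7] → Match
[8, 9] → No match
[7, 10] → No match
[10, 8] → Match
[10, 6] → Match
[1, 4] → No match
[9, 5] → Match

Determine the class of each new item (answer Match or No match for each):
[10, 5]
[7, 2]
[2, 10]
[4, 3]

Match, No match, No match, No match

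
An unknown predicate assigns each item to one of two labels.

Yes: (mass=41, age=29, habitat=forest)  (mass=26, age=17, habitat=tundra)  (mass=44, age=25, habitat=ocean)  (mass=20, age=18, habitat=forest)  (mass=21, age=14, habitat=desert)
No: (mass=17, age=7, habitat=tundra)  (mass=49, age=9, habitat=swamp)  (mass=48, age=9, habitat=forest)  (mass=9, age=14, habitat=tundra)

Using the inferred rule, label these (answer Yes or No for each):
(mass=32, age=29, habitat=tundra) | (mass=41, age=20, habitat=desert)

The distinguishing property — mass ≥ 17 AND age ≥ 14 — holds for all the 'Yes' cases and none of the 'No' cases.
(mass=32, age=29, habitat=tundra) → mass = 32, age = 29 → Yes.
(mass=41, age=20, habitat=desert) → mass = 41, age = 20 → Yes.

Yes, Yes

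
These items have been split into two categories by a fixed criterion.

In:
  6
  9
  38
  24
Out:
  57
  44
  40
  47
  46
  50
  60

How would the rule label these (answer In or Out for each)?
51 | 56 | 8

Out, Out, In

The classifier is using: at most 38.
51: Out (51 > 38). 56: Out (56 > 38). 8: In (8 ≤ 38).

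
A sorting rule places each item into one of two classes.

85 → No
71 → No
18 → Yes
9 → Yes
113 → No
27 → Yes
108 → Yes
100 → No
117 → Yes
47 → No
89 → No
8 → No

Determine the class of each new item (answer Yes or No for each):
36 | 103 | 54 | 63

Yes, No, Yes, Yes

The rule appears to be: multiple of 3.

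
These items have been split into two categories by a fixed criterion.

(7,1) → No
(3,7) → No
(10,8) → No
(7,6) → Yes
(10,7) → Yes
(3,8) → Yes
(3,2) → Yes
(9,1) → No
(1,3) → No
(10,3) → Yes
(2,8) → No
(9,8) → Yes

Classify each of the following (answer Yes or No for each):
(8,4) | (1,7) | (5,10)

The simplest hypothesis consistent with all the labels is: sum is odd.
(8,4): 8+4 = 12, does not satisfy this → No.
(1,7): 1+7 = 8, does not satisfy this → No.
(5,10): 5+10 = 15, has this property → Yes.

No, No, Yes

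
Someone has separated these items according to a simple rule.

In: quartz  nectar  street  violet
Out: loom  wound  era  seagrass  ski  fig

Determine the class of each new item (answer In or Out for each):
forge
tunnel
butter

Out, In, In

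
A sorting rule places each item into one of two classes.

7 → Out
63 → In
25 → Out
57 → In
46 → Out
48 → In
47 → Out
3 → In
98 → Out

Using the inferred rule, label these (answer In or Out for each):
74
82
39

Out, Out, In

The pattern is that an item is 'In' exactly when: multiple of 3.
74: Out (74 = 3·24 + 2). 82: Out (82 = 3·27 + 1). 39: In (39 = 3·13).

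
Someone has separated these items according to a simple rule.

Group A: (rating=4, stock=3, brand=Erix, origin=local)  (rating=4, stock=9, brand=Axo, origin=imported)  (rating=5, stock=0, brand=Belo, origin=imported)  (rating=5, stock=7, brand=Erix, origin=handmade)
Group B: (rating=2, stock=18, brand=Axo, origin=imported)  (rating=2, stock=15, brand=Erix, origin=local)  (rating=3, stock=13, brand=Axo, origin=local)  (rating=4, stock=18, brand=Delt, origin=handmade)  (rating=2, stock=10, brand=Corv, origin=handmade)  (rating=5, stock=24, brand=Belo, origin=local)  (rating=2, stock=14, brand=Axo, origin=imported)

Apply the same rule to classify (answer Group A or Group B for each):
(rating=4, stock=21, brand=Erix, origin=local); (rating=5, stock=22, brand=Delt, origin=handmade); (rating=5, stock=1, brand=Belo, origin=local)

Group B, Group B, Group A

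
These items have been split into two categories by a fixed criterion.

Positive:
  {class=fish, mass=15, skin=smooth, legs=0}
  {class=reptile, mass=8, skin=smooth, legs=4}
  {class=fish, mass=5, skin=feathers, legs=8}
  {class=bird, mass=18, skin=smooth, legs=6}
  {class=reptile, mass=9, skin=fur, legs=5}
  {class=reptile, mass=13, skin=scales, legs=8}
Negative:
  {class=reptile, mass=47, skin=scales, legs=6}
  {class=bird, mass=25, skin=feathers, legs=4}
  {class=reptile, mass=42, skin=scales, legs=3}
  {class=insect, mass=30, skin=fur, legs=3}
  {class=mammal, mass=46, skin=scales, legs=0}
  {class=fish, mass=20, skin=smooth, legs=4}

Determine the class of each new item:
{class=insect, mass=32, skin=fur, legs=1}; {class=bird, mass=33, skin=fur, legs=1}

Negative, Negative

All 'Positive' examples share one property — mass ≤ 18 — and every 'Negative' example lacks it.
{class=insect, mass=32, skin=fur, legs=1} → mass = 32 → Negative. {class=bird, mass=33, skin=fur, legs=1} → mass = 33 → Negative.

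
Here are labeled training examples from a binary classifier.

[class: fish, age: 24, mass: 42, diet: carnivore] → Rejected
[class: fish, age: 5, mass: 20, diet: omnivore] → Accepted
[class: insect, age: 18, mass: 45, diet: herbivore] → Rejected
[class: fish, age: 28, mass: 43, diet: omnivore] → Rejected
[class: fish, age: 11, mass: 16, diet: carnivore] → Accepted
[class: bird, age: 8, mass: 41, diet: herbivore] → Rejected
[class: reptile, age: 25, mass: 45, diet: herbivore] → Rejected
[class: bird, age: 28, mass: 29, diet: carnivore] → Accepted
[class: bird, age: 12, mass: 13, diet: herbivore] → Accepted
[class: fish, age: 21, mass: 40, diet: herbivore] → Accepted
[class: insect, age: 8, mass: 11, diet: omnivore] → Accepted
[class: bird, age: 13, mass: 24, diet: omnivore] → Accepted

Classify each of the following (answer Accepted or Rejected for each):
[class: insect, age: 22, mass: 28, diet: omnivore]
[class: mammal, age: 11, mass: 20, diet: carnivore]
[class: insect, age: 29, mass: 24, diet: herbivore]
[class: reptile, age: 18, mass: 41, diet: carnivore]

Accepted, Accepted, Accepted, Rejected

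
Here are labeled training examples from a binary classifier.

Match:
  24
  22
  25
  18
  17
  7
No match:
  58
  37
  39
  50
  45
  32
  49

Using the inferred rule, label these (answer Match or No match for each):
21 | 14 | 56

Match, Match, No match

The distinguishing property — at most 25 — holds for all the 'Match' cases and none of the 'No match' cases.
Match: 21, since 21 ≤ 25.
Match: 14, since 14 ≤ 25.
No match: 56, since 56 > 25.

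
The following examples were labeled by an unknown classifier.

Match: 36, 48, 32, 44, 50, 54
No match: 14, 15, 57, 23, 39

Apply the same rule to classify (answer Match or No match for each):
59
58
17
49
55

Every 'Match' example satisfies: even AND at least 15. None of the 'No match' examples do.
59 — 59 is odd, 59 ≥ 15, hence No match.
58 — 58 is even, 58 ≥ 15, hence Match.
17 — 17 is odd, 17 ≥ 15, hence No match.
49 — 49 is odd, 49 ≥ 15, hence No match.
55 — 55 is odd, 55 ≥ 15, hence No match.

No match, Match, No match, No match, No match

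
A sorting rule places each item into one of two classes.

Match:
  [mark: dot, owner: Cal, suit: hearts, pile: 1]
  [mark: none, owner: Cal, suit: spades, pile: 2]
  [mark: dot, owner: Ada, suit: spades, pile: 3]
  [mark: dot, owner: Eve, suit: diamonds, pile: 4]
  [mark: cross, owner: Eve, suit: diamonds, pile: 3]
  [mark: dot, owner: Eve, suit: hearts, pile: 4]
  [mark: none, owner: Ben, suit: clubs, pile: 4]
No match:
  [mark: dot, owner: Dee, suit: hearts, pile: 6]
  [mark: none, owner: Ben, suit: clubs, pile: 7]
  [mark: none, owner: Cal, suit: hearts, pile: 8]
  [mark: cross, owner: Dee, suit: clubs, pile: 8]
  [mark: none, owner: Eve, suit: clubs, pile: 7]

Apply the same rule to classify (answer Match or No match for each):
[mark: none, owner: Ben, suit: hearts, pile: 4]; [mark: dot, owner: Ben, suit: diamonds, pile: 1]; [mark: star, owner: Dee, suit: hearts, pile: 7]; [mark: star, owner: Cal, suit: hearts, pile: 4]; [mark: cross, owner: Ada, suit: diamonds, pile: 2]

Match, Match, No match, Match, Match

The pattern is that an item is 'Match' exactly when: pile ≤ 4.
[mark: none, owner: Ben, suit: hearts, pile: 4] — pile = 4, hence Match. [mark: dot, owner: Ben, suit: diamonds, pile: 1] — pile = 1, hence Match. [mark: star, owner: Dee, suit: hearts, pile: 7] — pile = 7, hence No match. [mark: star, owner: Cal, suit: hearts, pile: 4] — pile = 4, hence Match. [mark: cross, owner: Ada, suit: diamonds, pile: 2] — pile = 2, hence Match.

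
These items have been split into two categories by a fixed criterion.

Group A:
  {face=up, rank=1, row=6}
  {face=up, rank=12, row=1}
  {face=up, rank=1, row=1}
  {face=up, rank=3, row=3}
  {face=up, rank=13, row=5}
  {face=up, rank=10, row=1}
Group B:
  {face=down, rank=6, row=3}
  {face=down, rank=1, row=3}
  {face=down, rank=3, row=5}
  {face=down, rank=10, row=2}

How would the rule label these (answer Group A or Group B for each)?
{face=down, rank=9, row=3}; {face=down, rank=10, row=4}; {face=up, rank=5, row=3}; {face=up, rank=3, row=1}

Group B, Group B, Group A, Group A

One predicate separates the groups cleanly: face is up.
{face=down, rank=9, row=3}: face is down — fails the rule, so Group B.
{face=down, rank=10, row=4}: face is down — fails the rule, so Group B.
{face=up, rank=5, row=3}: face is up — satisfies this, so Group A.
{face=up, rank=3, row=1}: face is up — satisfies this, so Group A.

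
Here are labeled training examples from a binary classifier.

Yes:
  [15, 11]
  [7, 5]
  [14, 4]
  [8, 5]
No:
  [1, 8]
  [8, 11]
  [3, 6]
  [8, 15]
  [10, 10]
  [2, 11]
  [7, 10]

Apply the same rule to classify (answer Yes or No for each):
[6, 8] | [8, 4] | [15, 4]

No, Yes, Yes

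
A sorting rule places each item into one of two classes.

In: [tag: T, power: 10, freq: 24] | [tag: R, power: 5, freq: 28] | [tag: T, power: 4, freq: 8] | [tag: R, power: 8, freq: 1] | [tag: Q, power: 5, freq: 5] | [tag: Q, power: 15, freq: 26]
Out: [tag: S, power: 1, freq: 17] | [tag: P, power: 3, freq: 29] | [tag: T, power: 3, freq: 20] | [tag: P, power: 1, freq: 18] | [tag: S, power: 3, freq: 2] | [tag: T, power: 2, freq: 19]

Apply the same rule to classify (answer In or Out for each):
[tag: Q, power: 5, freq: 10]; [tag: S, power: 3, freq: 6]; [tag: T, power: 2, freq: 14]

In, Out, Out

Rule: power ≥ 4. This holds for each 'In' example and fails for each 'Out' one.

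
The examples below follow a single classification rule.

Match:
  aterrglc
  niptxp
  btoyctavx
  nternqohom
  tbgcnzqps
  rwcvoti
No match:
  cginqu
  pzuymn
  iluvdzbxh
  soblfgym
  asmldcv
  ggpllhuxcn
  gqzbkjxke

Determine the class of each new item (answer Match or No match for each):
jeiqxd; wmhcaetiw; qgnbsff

No match, Match, No match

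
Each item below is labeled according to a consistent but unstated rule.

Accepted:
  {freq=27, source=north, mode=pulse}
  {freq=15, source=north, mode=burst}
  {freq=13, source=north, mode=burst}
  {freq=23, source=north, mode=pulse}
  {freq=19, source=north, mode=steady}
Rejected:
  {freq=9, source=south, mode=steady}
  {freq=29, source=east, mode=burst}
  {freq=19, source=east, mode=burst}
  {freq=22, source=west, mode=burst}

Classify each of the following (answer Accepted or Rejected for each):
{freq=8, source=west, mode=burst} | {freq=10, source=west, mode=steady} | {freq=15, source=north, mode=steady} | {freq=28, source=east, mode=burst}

'Accepted' ⟺ source is north.
{freq=8, source=west, mode=burst} → source is west → Rejected. {freq=10, source=west, mode=steady} → source is west → Rejected. {freq=15, source=north, mode=steady} → source is north → Accepted. {freq=28, source=east, mode=burst} → source is east → Rejected.

Rejected, Rejected, Accepted, Rejected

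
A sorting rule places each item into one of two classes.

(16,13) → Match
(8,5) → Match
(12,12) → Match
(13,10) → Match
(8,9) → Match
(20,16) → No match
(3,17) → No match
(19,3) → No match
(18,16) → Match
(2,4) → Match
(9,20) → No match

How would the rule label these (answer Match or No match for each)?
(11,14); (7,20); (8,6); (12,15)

One predicate separates the groups cleanly: |first − second| ≤ 3.

Match, No match, Match, Match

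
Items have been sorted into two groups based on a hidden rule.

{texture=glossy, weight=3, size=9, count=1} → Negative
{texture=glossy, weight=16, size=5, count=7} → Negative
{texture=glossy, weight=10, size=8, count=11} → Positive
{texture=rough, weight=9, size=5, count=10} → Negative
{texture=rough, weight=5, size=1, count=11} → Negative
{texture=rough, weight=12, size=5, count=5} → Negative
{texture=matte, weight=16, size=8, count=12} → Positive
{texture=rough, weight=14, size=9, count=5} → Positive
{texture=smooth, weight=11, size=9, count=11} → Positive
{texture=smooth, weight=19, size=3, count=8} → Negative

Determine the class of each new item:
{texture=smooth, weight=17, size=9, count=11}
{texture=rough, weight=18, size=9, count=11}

The common property of the 'Positive' items is: count ≥ 5 AND size ≥ 8. No 'Negative' item has it.
{texture=smooth, weight=17, size=9, count=11} — count = 11, size = 9, hence Positive.
{texture=rough, weight=18, size=9, count=11} — count = 11, size = 9, hence Positive.

Positive, Positive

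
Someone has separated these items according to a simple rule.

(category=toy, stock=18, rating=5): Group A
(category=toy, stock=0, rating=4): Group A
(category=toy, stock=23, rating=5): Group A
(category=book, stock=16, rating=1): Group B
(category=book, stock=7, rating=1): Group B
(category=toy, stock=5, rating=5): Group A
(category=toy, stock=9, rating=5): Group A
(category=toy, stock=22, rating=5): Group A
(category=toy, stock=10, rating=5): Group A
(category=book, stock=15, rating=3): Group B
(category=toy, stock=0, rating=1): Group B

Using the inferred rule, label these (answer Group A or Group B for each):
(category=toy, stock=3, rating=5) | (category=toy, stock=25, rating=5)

All 'Group A' examples share one property — rating ≥ 4 — and every 'Group B' example lacks it.
(category=toy, stock=3, rating=5): rating = 5, satisfies this → Group A.
(category=toy, stock=25, rating=5): rating = 5, satisfies this → Group A.

Group A, Group A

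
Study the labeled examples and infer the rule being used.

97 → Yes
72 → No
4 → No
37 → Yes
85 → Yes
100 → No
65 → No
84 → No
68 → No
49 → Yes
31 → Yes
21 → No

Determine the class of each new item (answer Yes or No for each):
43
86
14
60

Yes, No, No, No

The distinguishing property — ≡ 1 (mod 6) — holds for all the 'Yes' cases and none of the 'No' cases.
43 — 43 mod 6 = 1, hence Yes.
86 — 86 mod 6 = 2, hence No.
14 — 14 mod 6 = 2, hence No.
60 — 60 mod 6 = 0, hence No.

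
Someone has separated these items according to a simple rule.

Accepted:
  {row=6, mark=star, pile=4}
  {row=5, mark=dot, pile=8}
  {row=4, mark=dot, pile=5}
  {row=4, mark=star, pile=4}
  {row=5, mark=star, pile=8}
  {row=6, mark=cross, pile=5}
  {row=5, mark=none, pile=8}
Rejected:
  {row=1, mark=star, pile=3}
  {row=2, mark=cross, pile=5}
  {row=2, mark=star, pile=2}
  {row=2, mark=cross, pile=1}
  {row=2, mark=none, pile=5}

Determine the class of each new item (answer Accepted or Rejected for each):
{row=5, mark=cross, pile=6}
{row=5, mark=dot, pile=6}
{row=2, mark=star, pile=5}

Accepted, Accepted, Rejected

The distinguishing property — row ≥ 4 — holds for all the 'Accepted' cases and none of the 'Rejected' cases.
{row=5, mark=cross, pile=6}: Accepted (row = 5). {row=5, mark=dot, pile=6}: Accepted (row = 5). {row=2, mark=star, pile=5}: Rejected (row = 2).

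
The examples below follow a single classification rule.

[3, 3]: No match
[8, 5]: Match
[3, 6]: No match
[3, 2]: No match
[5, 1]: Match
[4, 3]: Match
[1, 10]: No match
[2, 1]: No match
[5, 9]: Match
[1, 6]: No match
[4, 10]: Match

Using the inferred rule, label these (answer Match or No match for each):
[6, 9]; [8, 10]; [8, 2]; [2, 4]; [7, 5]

The pattern is that an item is 'Match' exactly when: first ≥ 4.

Match, Match, Match, No match, Match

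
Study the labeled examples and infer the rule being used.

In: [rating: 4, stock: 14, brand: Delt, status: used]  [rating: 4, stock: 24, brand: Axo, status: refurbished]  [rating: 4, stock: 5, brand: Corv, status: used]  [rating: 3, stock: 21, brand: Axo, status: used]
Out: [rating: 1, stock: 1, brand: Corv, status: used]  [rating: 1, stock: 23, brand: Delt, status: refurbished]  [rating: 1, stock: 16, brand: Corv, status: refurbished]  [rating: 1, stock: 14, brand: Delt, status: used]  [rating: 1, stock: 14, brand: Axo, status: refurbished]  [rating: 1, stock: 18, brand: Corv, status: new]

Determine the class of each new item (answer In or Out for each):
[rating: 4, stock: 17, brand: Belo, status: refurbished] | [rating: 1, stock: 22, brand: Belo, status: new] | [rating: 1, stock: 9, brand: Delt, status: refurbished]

In, Out, Out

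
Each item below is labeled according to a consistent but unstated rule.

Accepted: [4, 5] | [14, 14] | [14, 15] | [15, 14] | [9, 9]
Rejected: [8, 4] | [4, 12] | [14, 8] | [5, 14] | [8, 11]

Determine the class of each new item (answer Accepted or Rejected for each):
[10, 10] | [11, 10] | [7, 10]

Accepted, Accepted, Rejected

The common property of the 'Accepted' items is: |first − second| ≤ 1. No 'Rejected' item has it.
[10, 10]: |10−10| = 0, satisfies this → Accepted. [11, 10]: |11−10| = 1, satisfies this → Accepted. [7, 10]: |7−10| = 3, lacks this property → Rejected.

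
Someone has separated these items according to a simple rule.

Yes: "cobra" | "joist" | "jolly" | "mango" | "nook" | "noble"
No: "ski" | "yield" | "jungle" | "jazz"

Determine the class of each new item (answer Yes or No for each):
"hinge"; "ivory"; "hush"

No, Yes, No

Checking candidate rules against both groups, what survives is: contains 'o'.
No: "hinge", since no 'o'.
Yes: "ivory", since has 'o'.
No: "hush", since no 'o'.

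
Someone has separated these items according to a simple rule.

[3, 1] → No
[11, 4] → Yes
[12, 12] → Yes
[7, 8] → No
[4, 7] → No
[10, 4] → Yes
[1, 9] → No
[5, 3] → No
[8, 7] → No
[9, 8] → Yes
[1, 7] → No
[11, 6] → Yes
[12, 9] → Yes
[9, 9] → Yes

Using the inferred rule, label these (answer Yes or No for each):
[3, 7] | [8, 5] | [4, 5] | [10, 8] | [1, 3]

No, No, No, Yes, No

Rule: first ≥ 9. This holds for each 'Yes' example and fails for each 'No' one.
[3, 7] — first 3, hence No. [8, 5] — first 8, hence No. [4, 5] — first 4, hence No. [10, 8] — first 10, hence Yes. [1, 3] — first 1, hence No.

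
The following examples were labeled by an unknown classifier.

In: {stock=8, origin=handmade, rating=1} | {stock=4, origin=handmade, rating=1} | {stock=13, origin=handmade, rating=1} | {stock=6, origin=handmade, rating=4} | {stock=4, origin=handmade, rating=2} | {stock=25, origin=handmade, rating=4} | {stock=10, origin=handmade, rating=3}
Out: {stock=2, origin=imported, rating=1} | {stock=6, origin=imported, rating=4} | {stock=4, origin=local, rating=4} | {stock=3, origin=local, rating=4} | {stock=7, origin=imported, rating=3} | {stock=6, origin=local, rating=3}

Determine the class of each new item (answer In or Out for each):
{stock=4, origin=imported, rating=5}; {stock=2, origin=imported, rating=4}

'In' ⟺ origin is handmade.
{stock=4, origin=imported, rating=5}: Out (origin is imported). {stock=2, origin=imported, rating=4}: Out (origin is imported).

Out, Out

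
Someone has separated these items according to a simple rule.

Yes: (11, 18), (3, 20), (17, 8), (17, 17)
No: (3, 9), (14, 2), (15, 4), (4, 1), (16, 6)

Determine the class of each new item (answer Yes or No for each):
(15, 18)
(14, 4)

The classifier is using: sum ≥ 23.
Yes: (15, 18), since 15+18 = 33. No: (14, 4), since 14+4 = 18.

Yes, No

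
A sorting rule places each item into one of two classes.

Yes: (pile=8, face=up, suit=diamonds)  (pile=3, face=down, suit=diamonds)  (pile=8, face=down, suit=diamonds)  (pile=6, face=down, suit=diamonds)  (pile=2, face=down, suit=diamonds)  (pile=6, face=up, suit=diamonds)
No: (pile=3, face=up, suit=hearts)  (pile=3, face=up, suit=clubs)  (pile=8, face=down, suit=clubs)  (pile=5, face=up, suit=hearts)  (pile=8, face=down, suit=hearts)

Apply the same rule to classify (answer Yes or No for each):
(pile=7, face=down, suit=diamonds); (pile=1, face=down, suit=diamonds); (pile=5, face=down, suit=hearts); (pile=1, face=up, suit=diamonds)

Yes, Yes, No, Yes

The rule appears to be: suit is diamonds.
(pile=7, face=down, suit=diamonds) — suit is diamonds, hence Yes.
(pile=1, face=down, suit=diamonds) — suit is diamonds, hence Yes.
(pile=5, face=down, suit=hearts) — suit is hearts, hence No.
(pile=1, face=up, suit=diamonds) — suit is diamonds, hence Yes.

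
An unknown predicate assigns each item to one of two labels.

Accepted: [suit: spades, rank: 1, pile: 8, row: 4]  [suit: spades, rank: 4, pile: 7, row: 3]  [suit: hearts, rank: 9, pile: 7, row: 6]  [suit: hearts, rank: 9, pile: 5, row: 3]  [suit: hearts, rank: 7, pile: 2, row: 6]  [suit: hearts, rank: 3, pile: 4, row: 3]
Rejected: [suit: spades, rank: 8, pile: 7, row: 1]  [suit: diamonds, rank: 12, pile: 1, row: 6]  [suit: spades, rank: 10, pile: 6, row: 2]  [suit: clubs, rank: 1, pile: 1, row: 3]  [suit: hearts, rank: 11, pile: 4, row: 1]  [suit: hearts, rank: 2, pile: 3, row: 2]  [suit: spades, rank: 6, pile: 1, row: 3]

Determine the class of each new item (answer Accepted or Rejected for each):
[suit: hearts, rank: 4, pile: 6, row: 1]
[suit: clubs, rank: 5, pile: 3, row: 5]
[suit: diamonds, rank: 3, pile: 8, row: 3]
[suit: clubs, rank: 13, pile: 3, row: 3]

Rejected, Accepted, Accepted, Accepted

'Accepted' ⟺ row ≥ 3 AND pile ≥ 2.
[suit: hearts, rank: 4, pile: 6, row: 1]: row = 1, pile = 6, does not pass → Rejected.
[suit: clubs, rank: 5, pile: 3, row: 5]: row = 5, pile = 3, satisfies this → Accepted.
[suit: diamonds, rank: 3, pile: 8, row: 3]: row = 3, pile = 8, satisfies this → Accepted.
[suit: clubs, rank: 13, pile: 3, row: 3]: row = 3, pile = 3, satisfies this → Accepted.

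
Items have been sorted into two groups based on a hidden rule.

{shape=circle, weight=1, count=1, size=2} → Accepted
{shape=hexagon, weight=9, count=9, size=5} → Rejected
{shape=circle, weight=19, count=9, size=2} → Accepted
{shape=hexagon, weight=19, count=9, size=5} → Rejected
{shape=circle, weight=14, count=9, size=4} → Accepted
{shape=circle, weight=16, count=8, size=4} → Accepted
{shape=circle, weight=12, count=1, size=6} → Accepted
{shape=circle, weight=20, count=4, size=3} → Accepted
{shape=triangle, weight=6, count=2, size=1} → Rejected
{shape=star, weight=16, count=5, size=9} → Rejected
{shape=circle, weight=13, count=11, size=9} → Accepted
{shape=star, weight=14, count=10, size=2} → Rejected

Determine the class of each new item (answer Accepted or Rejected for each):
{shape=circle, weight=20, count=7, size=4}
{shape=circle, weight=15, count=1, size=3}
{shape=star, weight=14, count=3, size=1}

Looking at the examples, the only property every 'Accepted' case has and every 'Rejected' case lacks is: shape is circle.

Accepted, Accepted, Rejected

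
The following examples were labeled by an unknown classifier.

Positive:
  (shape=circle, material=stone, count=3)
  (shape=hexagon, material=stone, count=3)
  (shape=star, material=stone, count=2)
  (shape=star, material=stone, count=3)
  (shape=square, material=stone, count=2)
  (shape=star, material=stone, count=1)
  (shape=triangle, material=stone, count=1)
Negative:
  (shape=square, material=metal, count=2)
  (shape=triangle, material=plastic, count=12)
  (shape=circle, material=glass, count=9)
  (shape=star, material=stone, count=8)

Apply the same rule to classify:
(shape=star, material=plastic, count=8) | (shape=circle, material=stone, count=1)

Every 'Positive' example satisfies: material is stone AND count ≤ 3. None of the 'Negative' examples do.
(shape=star, material=plastic, count=8) — material is plastic, count = 8, hence Negative.
(shape=circle, material=stone, count=1) — material is stone, count = 1, hence Positive.

Negative, Positive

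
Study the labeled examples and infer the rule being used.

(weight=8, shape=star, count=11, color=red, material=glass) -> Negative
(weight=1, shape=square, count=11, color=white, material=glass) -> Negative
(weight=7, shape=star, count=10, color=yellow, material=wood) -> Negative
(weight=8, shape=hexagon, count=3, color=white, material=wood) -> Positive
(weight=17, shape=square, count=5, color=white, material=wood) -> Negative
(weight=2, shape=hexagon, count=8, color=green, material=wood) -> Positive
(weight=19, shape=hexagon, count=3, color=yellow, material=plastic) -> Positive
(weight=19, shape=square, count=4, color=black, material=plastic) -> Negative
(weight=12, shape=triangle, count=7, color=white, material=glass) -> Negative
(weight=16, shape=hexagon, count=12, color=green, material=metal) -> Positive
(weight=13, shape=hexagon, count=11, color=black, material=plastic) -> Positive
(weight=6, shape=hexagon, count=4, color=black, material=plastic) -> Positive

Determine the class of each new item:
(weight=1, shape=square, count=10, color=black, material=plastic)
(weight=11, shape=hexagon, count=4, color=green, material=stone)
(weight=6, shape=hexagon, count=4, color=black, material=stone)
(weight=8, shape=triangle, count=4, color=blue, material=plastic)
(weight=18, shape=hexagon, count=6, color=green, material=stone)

The classifier is using: shape is hexagon.
(weight=1, shape=square, count=10, color=black, material=plastic): Negative (shape is square). (weight=11, shape=hexagon, count=4, color=green, material=stone): Positive (shape is hexagon). (weight=6, shape=hexagon, count=4, color=black, material=stone): Positive (shape is hexagon). (weight=8, shape=triangle, count=4, color=blue, material=plastic): Negative (shape is triangle). (weight=18, shape=hexagon, count=6, color=green, material=stone): Positive (shape is hexagon).

Negative, Positive, Positive, Negative, Positive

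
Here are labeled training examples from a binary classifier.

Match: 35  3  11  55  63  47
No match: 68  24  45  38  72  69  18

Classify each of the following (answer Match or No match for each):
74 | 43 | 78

No match, Match, No match

The rule appears to be: ≡ 3 (mod 4).
74: No match (74 mod 4 = 2). 43: Match (43 mod 4 = 3). 78: No match (78 mod 4 = 2).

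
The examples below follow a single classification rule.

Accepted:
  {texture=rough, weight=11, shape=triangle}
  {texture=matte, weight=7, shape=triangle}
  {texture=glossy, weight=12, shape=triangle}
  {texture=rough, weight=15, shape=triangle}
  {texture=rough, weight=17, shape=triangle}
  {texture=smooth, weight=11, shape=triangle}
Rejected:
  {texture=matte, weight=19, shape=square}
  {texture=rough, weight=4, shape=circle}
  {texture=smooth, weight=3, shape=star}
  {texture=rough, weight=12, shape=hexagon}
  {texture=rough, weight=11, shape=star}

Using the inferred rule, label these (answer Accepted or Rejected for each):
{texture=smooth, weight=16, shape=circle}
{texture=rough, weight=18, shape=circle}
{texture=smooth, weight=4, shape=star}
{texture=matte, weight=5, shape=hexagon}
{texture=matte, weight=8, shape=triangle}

Comparing the two groups points to one rule — shape is triangle.

Rejected, Rejected, Rejected, Rejected, Accepted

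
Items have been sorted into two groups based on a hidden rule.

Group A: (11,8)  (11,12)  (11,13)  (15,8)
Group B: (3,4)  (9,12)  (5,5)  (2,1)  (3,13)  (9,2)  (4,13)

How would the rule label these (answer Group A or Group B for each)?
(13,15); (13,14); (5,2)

Group A, Group A, Group B

Every 'Group A' example satisfies: first ≥ 11. None of the 'Group B' examples do.
(13,15) — first 13, hence Group A.
(13,14) — first 13, hence Group A.
(5,2) — first 5, hence Group B.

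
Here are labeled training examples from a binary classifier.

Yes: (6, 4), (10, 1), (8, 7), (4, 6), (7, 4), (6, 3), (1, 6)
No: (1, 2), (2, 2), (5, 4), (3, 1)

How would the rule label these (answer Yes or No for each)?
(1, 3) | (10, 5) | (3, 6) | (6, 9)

A rule that fits every label: max ≥ 6 — true of each 'Yes' example, false of each 'No' one.
(1, 3) → max 3 → No.
(10, 5) → max 10 → Yes.
(3, 6) → max 6 → Yes.
(6, 9) → max 9 → Yes.

No, Yes, Yes, Yes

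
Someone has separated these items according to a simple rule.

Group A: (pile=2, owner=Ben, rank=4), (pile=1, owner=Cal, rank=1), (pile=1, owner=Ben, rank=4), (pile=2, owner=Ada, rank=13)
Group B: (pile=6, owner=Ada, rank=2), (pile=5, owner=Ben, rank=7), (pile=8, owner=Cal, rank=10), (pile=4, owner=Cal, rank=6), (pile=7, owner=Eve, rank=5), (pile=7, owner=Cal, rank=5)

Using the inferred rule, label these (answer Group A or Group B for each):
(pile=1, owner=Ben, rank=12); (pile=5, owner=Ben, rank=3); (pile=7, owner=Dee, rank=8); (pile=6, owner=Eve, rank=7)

The classifier is using: pile ≤ 2.
Group A: (pile=1, owner=Ben, rank=12), since pile = 1.
Group B: (pile=5, owner=Ben, rank=3), since pile = 5.
Group B: (pile=7, owner=Dee, rank=8), since pile = 7.
Group B: (pile=6, owner=Eve, rank=7), since pile = 6.

Group A, Group B, Group B, Group B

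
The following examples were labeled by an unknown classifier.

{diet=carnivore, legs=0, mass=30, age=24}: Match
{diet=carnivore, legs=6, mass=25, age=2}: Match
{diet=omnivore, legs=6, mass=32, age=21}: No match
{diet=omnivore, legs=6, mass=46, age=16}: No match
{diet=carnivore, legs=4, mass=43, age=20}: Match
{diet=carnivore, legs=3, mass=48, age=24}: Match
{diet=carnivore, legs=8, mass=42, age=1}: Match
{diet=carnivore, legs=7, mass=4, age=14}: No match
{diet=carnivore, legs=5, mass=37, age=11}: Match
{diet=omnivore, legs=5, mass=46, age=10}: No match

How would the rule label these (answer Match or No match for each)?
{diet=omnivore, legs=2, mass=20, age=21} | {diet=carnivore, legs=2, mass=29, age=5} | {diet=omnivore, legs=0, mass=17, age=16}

No match, Match, No match

The distinguishing property — diet is carnivore AND mass ≥ 25 — holds for all the 'Match' cases and none of the 'No match' cases.
{diet=omnivore, legs=2, mass=20, age=21}: diet is omnivore, mass = 20, does not pass → No match.
{diet=carnivore, legs=2, mass=29, age=5}: diet is carnivore, mass = 29, fits → Match.
{diet=omnivore, legs=0, mass=17, age=16}: diet is omnivore, mass = 17, does not pass → No match.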